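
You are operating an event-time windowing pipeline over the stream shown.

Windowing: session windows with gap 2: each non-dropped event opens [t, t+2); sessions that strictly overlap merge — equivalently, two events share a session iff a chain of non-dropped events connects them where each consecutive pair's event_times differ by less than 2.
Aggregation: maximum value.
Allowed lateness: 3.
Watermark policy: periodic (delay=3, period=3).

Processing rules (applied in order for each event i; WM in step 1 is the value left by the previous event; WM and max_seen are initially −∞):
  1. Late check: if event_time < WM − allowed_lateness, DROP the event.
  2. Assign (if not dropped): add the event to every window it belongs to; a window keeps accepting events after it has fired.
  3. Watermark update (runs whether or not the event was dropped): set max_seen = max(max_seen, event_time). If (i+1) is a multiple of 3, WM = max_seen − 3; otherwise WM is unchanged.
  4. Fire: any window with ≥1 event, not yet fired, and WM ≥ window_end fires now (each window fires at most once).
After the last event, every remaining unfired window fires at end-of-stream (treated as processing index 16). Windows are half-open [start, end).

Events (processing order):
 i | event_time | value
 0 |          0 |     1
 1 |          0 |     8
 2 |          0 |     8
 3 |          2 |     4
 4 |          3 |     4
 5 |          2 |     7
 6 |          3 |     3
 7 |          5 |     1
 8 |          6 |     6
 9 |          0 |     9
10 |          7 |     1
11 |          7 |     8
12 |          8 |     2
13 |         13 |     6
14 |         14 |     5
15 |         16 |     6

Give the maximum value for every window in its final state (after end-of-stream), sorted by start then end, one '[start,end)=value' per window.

i=0 t=0 v=1: → [0,2); WM=−∞
i=1 t=0 v=8: → [0,2); WM=−∞
i=2 t=0 v=8: → [0,2); WM=-3
i=3 t=2 v=4: → [2,4); WM=-3
i=4 t=3 v=4: → [2,5); WM=-3
i=5 t=2 v=7: → [2,5); WM=0
i=6 t=3 v=3: → [2,5); WM=0
i=7 t=5 v=1: → [5,7); WM=0
i=8 t=6 v=6: → [5,8); WM=3
i=9 t=0 v=9: → [0,2); WM=3
i=10 t=7 v=1: → [5,9); WM=3
i=11 t=7 v=8: → [5,9); WM=4
i=12 t=8 v=2: → [5,10); WM=4
i=13 t=13 v=6: → [13,15); WM=4
i=14 t=14 v=5: → [13,16); WM=11
i=15 t=16 v=6: → [16,18); WM=11

[0,2)=9 [2,5)=7 [5,10)=8 [13,16)=6 [16,18)=6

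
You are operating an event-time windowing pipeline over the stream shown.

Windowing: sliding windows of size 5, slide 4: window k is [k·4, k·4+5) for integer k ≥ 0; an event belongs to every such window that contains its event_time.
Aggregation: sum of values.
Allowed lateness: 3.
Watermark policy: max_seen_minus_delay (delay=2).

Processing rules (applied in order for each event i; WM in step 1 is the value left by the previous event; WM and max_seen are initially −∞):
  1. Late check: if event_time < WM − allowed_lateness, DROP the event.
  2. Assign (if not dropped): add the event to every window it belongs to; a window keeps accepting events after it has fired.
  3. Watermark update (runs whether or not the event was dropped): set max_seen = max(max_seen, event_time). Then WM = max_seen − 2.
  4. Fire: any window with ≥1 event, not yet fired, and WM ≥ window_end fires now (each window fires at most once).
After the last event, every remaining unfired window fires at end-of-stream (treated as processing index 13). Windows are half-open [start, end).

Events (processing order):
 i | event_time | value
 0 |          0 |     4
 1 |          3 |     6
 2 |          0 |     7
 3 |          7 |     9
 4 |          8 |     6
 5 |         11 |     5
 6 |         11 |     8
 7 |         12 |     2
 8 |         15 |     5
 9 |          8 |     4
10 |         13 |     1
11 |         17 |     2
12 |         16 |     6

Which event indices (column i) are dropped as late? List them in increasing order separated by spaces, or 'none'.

9

i=0 t=0 v=4: → [0,5); WM=-2
i=1 t=3 v=6: → [0,5); WM=1
i=2 t=0 v=7: → [0,5); WM=1
i=3 t=7 v=9: → [4,9); WM=5; [0,5) fires=17
i=4 t=8 v=6: → [8,13),[4,9); WM=6
i=5 t=11 v=5: → [8,13); WM=9; [4,9) fires=15
i=6 t=11 v=8: → [8,13); WM=9
i=7 t=12 v=2: → [12,17),[8,13); WM=10
i=8 t=15 v=5: → [12,17); WM=13; [8,13) fires=21
i=9 t=8 v=4: DROP (t<13-3); WM=13
i=10 t=13 v=1: → [12,17); WM=13
i=11 t=17 v=2: → [16,21); WM=15
i=12 t=16 v=6: → [16,21),[12,17); WM=15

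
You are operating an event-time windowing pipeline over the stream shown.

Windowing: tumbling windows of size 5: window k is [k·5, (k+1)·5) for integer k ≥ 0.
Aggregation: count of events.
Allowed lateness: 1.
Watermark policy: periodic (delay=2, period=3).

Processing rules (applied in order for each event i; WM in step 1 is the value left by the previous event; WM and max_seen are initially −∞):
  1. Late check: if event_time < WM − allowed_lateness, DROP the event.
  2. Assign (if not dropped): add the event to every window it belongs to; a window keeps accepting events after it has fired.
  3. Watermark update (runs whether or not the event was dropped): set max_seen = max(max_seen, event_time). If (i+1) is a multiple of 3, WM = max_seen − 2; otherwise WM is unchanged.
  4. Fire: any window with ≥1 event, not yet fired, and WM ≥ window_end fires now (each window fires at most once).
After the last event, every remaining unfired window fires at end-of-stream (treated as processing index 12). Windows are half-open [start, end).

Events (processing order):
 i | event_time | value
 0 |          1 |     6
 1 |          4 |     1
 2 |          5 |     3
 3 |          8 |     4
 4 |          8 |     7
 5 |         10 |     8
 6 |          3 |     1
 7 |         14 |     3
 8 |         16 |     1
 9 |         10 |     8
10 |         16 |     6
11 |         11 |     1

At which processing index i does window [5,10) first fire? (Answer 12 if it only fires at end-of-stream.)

8

i=0 t=1 v=6: → [0,5); WM=−∞
i=1 t=4 v=1: → [0,5); WM=−∞
i=2 t=5 v=3: → [5,10); WM=3
i=3 t=8 v=4: → [5,10); WM=3
i=4 t=8 v=7: → [5,10); WM=3
i=5 t=10 v=8: → [10,15); WM=8; [0,5) fires=2
i=6 t=3 v=1: DROP (t<8-1); WM=8
i=7 t=14 v=3: → [10,15); WM=8
i=8 t=16 v=1: → [15,20); WM=14; [5,10) fires=3
i=9 t=10 v=8: DROP (t<14-1); WM=14
i=10 t=16 v=6: → [15,20); WM=14
i=11 t=11 v=1: DROP (t<14-1); WM=14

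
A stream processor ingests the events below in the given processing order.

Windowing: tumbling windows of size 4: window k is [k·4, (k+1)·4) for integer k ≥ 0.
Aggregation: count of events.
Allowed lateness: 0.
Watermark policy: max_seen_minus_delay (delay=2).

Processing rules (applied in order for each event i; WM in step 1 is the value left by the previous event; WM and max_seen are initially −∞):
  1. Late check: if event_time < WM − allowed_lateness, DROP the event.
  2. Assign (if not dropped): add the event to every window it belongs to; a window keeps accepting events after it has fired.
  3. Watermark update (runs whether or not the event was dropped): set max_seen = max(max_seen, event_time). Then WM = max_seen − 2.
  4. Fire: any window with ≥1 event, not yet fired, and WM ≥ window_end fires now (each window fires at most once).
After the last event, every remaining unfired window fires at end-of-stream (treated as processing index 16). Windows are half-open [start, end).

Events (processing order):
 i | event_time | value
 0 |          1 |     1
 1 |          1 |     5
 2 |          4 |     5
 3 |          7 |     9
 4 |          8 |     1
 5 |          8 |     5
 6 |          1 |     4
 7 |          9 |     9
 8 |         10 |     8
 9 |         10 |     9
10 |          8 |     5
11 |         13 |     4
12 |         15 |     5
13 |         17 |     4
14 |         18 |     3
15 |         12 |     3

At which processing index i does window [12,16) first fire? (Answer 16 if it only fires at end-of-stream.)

i=0 t=1 v=1: → [0,4); WM=-1
i=1 t=1 v=5: → [0,4); WM=-1
i=2 t=4 v=5: → [4,8); WM=2
i=3 t=7 v=9: → [4,8); WM=5; [0,4) fires=2
i=4 t=8 v=1: → [8,12); WM=6
i=5 t=8 v=5: → [8,12); WM=6
i=6 t=1 v=4: DROP (t<6-0); WM=6
i=7 t=9 v=9: → [8,12); WM=7
i=8 t=10 v=8: → [8,12); WM=8; [4,8) fires=2
i=9 t=10 v=9: → [8,12); WM=8
i=10 t=8 v=5: → [8,12); WM=8
i=11 t=13 v=4: → [12,16); WM=11
i=12 t=15 v=5: → [12,16); WM=13; [8,12) fires=6
i=13 t=17 v=4: → [16,20); WM=15
i=14 t=18 v=3: → [16,20); WM=16; [12,16) fires=2
i=15 t=12 v=3: DROP (t<16-0); WM=16

14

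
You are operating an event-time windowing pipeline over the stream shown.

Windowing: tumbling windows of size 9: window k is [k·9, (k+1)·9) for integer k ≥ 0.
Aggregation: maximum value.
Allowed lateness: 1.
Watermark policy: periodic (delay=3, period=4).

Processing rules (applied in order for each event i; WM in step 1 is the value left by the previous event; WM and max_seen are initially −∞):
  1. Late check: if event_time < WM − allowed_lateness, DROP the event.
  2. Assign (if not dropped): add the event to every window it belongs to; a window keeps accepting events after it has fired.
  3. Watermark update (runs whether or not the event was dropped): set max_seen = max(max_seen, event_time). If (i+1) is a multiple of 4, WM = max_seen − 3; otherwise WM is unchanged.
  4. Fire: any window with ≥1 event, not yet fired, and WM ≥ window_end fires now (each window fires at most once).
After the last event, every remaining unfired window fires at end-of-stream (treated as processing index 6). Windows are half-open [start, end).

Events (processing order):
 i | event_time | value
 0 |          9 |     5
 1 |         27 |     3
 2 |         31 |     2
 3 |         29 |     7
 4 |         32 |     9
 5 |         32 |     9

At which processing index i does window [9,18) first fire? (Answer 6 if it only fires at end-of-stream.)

i=0 t=9 v=5: → [9,18); WM=−∞
i=1 t=27 v=3: → [27,36); WM=−∞
i=2 t=31 v=2: → [27,36); WM=−∞
i=3 t=29 v=7: → [27,36); WM=28; [9,18) fires=5
i=4 t=32 v=9: → [27,36); WM=28
i=5 t=32 v=9: → [27,36); WM=28

3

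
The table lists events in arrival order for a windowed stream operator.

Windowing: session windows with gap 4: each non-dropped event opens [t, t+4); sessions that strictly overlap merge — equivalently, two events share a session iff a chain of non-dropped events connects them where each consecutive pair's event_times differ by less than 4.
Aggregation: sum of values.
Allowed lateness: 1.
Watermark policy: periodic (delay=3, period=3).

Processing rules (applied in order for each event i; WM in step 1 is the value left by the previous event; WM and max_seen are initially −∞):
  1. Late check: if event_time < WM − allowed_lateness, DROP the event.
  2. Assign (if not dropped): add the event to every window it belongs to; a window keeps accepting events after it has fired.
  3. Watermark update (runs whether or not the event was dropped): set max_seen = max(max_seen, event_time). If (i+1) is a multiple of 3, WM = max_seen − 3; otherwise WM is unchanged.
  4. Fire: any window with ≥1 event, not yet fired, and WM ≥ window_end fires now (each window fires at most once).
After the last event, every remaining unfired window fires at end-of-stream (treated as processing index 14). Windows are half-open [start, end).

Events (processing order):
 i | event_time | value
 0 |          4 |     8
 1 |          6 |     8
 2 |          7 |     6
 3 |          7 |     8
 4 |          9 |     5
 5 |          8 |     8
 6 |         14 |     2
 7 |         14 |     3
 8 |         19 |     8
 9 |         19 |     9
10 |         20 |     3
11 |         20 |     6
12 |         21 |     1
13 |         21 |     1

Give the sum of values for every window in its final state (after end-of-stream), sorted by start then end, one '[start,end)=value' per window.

[4,13)=43 [14,18)=5 [19,25)=28

i=0 t=4 v=8: → [4,8); WM=−∞
i=1 t=6 v=8: → [4,10); WM=−∞
i=2 t=7 v=6: → [4,11); WM=4
i=3 t=7 v=8: → [4,11); WM=4
i=4 t=9 v=5: → [4,13); WM=4
i=5 t=8 v=8: → [4,13); WM=6
i=6 t=14 v=2: → [14,18); WM=6
i=7 t=14 v=3: → [14,18); WM=6
i=8 t=19 v=8: → [19,23); WM=16
i=9 t=19 v=9: → [19,23); WM=16
i=10 t=20 v=3: → [19,24); WM=16
i=11 t=20 v=6: → [19,24); WM=17
i=12 t=21 v=1: → [19,25); WM=17
i=13 t=21 v=1: → [19,25); WM=17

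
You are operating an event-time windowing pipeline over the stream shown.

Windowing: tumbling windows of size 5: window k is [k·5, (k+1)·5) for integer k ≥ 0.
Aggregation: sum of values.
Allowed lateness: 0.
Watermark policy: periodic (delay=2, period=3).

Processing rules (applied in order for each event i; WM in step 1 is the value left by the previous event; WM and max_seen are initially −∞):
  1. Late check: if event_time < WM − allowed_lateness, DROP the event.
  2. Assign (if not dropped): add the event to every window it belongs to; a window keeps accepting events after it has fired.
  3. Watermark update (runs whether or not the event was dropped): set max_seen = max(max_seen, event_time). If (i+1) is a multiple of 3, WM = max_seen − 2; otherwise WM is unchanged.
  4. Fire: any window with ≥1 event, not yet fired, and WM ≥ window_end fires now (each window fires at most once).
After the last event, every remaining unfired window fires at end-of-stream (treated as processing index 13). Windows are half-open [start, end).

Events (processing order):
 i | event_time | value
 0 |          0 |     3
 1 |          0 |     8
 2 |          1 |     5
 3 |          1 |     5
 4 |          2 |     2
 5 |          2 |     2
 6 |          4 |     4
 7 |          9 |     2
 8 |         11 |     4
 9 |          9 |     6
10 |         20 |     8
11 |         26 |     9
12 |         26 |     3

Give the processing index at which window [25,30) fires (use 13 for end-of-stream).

i=0 t=0 v=3: → [0,5); WM=−∞
i=1 t=0 v=8: → [0,5); WM=−∞
i=2 t=1 v=5: → [0,5); WM=-1
i=3 t=1 v=5: → [0,5); WM=-1
i=4 t=2 v=2: → [0,5); WM=-1
i=5 t=2 v=2: → [0,5); WM=0
i=6 t=4 v=4: → [0,5); WM=0
i=7 t=9 v=2: → [5,10); WM=0
i=8 t=11 v=4: → [10,15); WM=9; [0,5) fires=29
i=9 t=9 v=6: → [5,10); WM=9
i=10 t=20 v=8: → [20,25); WM=9
i=11 t=26 v=9: → [25,30); WM=24; [5,10) fires=8 [10,15) fires=4
i=12 t=26 v=3: → [25,30); WM=24

13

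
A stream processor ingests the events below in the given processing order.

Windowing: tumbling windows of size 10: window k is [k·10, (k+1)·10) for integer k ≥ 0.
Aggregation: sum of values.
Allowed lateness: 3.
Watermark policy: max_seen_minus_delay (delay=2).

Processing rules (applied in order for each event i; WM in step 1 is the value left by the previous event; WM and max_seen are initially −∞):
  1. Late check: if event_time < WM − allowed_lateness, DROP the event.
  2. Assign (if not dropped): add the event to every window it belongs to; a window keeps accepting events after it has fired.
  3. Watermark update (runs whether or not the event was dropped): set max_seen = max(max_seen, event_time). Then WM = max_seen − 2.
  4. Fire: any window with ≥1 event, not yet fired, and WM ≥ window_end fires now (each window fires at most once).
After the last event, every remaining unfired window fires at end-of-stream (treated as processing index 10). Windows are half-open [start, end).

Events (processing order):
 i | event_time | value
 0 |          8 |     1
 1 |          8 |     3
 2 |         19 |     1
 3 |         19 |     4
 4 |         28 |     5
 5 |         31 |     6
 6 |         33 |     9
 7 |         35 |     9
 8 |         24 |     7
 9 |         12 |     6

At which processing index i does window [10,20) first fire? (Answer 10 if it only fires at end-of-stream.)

4

i=0 t=8 v=1: → [0,10); WM=6
i=1 t=8 v=3: → [0,10); WM=6
i=2 t=19 v=1: → [10,20); WM=17; [0,10) fires=4
i=3 t=19 v=4: → [10,20); WM=17
i=4 t=28 v=5: → [20,30); WM=26; [10,20) fires=5
i=5 t=31 v=6: → [30,40); WM=29
i=6 t=33 v=9: → [30,40); WM=31; [20,30) fires=5
i=7 t=35 v=9: → [30,40); WM=33
i=8 t=24 v=7: DROP (t<33-3); WM=33
i=9 t=12 v=6: DROP (t<33-3); WM=33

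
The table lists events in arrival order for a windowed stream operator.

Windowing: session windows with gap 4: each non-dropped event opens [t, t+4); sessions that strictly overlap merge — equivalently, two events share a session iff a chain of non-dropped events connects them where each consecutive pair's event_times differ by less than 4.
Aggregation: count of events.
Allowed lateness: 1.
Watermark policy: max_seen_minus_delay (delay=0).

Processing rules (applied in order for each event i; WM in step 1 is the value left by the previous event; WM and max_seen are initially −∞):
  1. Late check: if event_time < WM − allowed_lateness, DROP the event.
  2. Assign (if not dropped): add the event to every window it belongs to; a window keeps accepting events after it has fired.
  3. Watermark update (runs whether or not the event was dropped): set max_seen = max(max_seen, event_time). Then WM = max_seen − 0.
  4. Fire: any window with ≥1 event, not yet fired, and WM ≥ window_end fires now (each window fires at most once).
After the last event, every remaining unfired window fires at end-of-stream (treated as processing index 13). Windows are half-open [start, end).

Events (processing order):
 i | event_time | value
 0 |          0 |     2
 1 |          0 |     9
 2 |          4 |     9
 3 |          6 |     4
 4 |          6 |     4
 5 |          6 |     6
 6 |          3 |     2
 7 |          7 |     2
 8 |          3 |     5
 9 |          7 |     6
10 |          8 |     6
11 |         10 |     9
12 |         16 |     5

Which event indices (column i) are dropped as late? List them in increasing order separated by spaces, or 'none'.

i=0 t=0 v=2: → [0,4); WM=0
i=1 t=0 v=9: → [0,4); WM=0
i=2 t=4 v=9: → [4,8); WM=4
i=3 t=6 v=4: → [4,10); WM=6
i=4 t=6 v=4: → [4,10); WM=6
i=5 t=6 v=6: → [4,10); WM=6
i=6 t=3 v=2: DROP (t<6-1); WM=6
i=7 t=7 v=2: → [4,11); WM=7
i=8 t=3 v=5: DROP (t<7-1); WM=7
i=9 t=7 v=6: → [4,11); WM=7
i=10 t=8 v=6: → [4,12); WM=8
i=11 t=10 v=9: → [4,14); WM=10
i=12 t=16 v=5: → [16,20); WM=16

6 8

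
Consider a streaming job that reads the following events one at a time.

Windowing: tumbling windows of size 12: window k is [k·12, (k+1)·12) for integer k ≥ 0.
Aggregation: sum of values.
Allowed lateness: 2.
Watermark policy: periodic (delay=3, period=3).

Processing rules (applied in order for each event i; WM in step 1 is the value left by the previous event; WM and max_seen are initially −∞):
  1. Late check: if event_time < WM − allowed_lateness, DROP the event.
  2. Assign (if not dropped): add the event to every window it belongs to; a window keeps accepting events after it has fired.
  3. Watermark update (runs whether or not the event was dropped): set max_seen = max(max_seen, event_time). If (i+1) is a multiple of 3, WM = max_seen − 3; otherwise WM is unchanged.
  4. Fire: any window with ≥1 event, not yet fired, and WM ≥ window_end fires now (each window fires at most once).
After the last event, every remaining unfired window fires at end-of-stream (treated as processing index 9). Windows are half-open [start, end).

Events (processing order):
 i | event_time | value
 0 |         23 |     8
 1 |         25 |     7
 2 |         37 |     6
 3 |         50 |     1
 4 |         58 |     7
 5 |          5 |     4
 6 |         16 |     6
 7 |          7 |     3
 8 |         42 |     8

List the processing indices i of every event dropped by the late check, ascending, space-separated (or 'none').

i=0 t=23 v=8: → [12,24); WM=−∞
i=1 t=25 v=7: → [24,36); WM=−∞
i=2 t=37 v=6: → [36,48); WM=34; [12,24) fires=8
i=3 t=50 v=1: → [48,60); WM=34
i=4 t=58 v=7: → [48,60); WM=34
i=5 t=5 v=4: DROP (t<34-2); WM=55; [24,36) fires=7 [36,48) fires=6
i=6 t=16 v=6: DROP (t<55-2); WM=55
i=7 t=7 v=3: DROP (t<55-2); WM=55
i=8 t=42 v=8: DROP (t<55-2); WM=55

5 6 7 8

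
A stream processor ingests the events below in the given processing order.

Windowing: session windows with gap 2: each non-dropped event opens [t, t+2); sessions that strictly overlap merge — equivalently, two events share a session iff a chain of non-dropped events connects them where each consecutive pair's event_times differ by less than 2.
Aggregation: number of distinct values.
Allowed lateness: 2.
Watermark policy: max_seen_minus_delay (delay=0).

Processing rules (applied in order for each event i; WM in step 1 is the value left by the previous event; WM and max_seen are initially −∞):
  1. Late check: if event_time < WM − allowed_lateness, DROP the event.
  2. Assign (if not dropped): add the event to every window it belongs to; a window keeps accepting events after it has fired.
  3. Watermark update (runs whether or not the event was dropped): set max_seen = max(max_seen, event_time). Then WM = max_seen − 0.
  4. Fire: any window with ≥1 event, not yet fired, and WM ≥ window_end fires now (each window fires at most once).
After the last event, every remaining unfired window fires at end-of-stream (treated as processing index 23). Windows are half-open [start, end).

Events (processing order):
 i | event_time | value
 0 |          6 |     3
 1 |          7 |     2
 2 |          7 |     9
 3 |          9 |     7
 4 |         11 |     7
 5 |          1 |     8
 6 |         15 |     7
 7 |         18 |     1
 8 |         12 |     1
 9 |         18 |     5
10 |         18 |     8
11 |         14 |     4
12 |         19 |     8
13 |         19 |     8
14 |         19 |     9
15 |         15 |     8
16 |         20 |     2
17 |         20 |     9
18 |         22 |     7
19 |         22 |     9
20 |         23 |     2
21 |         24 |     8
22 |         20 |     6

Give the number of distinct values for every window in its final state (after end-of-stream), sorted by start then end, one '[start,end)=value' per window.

[6,9)=3 [9,11)=1 [11,13)=1 [15,17)=1 [18,22)=5 [22,26)=4

i=0 t=6 v=3: → [6,8); WM=6
i=1 t=7 v=2: → [6,9); WM=7
i=2 t=7 v=9: → [6,9); WM=7
i=3 t=9 v=7: → [9,11); WM=9
i=4 t=11 v=7: → [11,13); WM=11
i=5 t=1 v=8: DROP (t<11-2); WM=11
i=6 t=15 v=7: → [15,17); WM=15
i=7 t=18 v=1: → [18,20); WM=18
i=8 t=12 v=1: DROP (t<18-2); WM=18
i=9 t=18 v=5: → [18,20); WM=18
i=10 t=18 v=8: → [18,20); WM=18
i=11 t=14 v=4: DROP (t<18-2); WM=18
i=12 t=19 v=8: → [18,21); WM=19
i=13 t=19 v=8: → [18,21); WM=19
i=14 t=19 v=9: → [18,21); WM=19
i=15 t=15 v=8: DROP (t<19-2); WM=19
i=16 t=20 v=2: → [18,22); WM=20
i=17 t=20 v=9: → [18,22); WM=20
i=18 t=22 v=7: → [22,24); WM=22
i=19 t=22 v=9: → [22,24); WM=22
i=20 t=23 v=2: → [22,25); WM=23
i=21 t=24 v=8: → [22,26); WM=24
i=22 t=20 v=6: DROP (t<24-2); WM=24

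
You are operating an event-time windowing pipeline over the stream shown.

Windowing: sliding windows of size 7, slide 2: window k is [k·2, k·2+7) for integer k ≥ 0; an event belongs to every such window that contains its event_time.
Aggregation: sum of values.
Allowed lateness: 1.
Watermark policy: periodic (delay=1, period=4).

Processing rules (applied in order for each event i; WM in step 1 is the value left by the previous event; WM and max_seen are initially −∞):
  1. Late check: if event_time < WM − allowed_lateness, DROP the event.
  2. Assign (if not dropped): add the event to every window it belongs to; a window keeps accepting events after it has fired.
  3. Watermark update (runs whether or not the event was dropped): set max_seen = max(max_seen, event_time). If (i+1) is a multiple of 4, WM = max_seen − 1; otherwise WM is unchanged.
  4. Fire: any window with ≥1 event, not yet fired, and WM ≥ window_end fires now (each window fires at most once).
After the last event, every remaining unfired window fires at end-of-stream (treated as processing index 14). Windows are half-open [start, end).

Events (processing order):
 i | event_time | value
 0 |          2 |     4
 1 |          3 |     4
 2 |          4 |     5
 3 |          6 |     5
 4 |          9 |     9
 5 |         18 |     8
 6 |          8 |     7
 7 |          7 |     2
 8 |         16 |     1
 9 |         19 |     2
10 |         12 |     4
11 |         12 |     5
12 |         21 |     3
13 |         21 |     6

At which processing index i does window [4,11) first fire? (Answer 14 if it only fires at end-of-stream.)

7

i=0 t=2 v=4: → [2,9),[0,7); WM=−∞
i=1 t=3 v=4: → [2,9),[0,7); WM=−∞
i=2 t=4 v=5: → [4,11),[2,9),[0,7); WM=−∞
i=3 t=6 v=5: → [6,13),[4,11),[2,9),[0,7); WM=5
i=4 t=9 v=9: → [8,15),[6,13),[4,11); WM=5
i=5 t=18 v=8: → [18,25),[16,23),[14,21),[12,19); WM=5
i=6 t=8 v=7: → [8,15),[6,13),[4,11),[2,9); WM=5
i=7 t=7 v=2: → [6,13),[4,11),[2,9); WM=17; [0,7) fires=18 [2,9) fires=27 [4,11) fires=28 [6,13) fires=23 [8,15) fires=16
i=8 t=16 v=1: → [16,23),[14,21),[12,19),[10,17); WM=17; [10,17) fires=1
i=9 t=19 v=2: → [18,25),[16,23),[14,21); WM=17
i=10 t=12 v=4: DROP (t<17-1); WM=17
i=11 t=12 v=5: DROP (t<17-1); WM=18
i=12 t=21 v=3: → [20,27),[18,25),[16,23); WM=18
i=13 t=21 v=6: → [20,27),[18,25),[16,23); WM=18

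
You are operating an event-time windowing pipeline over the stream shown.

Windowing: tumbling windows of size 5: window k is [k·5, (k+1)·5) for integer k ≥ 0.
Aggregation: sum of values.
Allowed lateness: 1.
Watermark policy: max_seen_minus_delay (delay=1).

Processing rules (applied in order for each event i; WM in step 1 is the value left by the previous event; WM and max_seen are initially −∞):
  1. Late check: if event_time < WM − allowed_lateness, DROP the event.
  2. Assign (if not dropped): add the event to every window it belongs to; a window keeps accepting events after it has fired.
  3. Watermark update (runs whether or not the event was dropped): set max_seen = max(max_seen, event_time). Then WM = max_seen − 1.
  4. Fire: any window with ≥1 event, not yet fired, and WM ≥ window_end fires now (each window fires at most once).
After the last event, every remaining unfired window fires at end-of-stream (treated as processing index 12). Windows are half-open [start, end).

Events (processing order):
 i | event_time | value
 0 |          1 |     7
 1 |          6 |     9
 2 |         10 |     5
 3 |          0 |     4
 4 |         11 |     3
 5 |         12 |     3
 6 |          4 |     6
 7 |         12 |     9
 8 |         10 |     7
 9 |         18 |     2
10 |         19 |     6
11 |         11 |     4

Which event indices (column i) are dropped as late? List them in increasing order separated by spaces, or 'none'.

3 6 11

i=0 t=1 v=7: → [0,5); WM=0
i=1 t=6 v=9: → [5,10); WM=5; [0,5) fires=7
i=2 t=10 v=5: → [10,15); WM=9
i=3 t=0 v=4: DROP (t<9-1); WM=9
i=4 t=11 v=3: → [10,15); WM=10; [5,10) fires=9
i=5 t=12 v=3: → [10,15); WM=11
i=6 t=4 v=6: DROP (t<11-1); WM=11
i=7 t=12 v=9: → [10,15); WM=11
i=8 t=10 v=7: → [10,15); WM=11
i=9 t=18 v=2: → [15,20); WM=17; [10,15) fires=27
i=10 t=19 v=6: → [15,20); WM=18
i=11 t=11 v=4: DROP (t<18-1); WM=18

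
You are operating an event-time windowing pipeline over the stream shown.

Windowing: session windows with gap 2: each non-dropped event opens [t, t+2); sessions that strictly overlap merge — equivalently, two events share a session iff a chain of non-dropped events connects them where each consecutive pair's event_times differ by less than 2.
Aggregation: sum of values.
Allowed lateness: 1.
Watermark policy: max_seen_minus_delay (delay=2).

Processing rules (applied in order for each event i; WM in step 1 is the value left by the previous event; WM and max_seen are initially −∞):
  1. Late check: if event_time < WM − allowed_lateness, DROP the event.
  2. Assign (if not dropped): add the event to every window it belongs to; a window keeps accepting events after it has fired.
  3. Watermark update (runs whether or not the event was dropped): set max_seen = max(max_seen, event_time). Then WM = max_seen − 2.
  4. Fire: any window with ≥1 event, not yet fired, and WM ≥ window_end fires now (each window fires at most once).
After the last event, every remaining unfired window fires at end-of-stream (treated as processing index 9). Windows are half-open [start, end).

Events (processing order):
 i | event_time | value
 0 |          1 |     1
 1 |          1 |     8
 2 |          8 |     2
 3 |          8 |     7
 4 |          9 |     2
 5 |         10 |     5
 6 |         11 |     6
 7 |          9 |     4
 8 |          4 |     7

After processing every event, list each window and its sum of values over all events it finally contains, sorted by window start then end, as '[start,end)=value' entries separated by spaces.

[1,3)=9 [8,13)=26

i=0 t=1 v=1: → [1,3); WM=-1
i=1 t=1 v=8: → [1,3); WM=-1
i=2 t=8 v=2: → [8,10); WM=6
i=3 t=8 v=7: → [8,10); WM=6
i=4 t=9 v=2: → [8,11); WM=7
i=5 t=10 v=5: → [8,12); WM=8
i=6 t=11 v=6: → [8,13); WM=9
i=7 t=9 v=4: → [8,13); WM=9
i=8 t=4 v=7: DROP (t<9-1); WM=9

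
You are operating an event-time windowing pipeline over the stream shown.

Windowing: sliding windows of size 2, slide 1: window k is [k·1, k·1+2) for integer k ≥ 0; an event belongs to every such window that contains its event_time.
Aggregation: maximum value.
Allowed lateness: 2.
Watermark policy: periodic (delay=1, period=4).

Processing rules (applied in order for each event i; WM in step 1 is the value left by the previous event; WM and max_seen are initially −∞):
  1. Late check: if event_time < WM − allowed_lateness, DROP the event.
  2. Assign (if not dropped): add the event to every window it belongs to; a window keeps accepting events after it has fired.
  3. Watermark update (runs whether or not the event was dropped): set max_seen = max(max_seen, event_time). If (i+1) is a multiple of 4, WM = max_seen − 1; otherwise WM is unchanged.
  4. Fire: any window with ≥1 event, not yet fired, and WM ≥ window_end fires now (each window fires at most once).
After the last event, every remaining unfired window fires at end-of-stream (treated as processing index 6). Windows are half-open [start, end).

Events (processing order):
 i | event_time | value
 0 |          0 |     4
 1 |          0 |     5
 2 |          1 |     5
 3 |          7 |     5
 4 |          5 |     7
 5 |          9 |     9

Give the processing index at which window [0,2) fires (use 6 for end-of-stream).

3

i=0 t=0 v=4: → [0,2); WM=−∞
i=1 t=0 v=5: → [0,2); WM=−∞
i=2 t=1 v=5: → [1,3),[0,2); WM=−∞
i=3 t=7 v=5: → [7,9),[6,8); WM=6; [0,2) fires=5 [1,3) fires=5
i=4 t=5 v=7: → [5,7),[4,6); WM=6; [4,6) fires=7
i=5 t=9 v=9: → [9,11),[8,10); WM=6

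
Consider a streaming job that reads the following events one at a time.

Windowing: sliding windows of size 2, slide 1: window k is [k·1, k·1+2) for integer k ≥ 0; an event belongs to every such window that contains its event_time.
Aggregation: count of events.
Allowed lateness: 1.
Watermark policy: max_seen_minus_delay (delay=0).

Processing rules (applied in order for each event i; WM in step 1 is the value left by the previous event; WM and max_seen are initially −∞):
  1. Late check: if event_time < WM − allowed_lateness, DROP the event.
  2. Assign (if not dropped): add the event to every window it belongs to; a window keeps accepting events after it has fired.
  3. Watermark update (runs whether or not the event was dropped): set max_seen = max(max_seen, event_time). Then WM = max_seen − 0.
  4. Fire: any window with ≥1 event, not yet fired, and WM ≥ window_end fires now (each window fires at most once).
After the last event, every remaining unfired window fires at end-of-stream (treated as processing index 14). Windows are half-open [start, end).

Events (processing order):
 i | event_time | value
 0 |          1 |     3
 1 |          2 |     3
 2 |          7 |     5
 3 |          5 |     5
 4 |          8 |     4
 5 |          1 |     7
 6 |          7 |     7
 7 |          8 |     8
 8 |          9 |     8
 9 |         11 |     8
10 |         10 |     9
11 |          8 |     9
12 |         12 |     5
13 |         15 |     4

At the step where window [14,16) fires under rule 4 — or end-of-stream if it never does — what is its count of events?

i=0 t=1 v=3: → [1,3),[0,2); WM=1
i=1 t=2 v=3: → [2,4),[1,3); WM=2; [0,2) fires=1
i=2 t=7 v=5: → [7,9),[6,8); WM=7; [1,3) fires=2 [2,4) fires=1
i=3 t=5 v=5: DROP (t<7-1); WM=7
i=4 t=8 v=4: → [8,10),[7,9); WM=8; [6,8) fires=1
i=5 t=1 v=7: DROP (t<8-1); WM=8
i=6 t=7 v=7: → [7,9),[6,8); WM=8
i=7 t=8 v=8: → [8,10),[7,9); WM=8
i=8 t=9 v=8: → [9,11),[8,10); WM=9; [7,9) fires=4
i=9 t=11 v=8: → [11,13),[10,12); WM=11; [8,10) fires=3 [9,11) fires=1
i=10 t=10 v=9: → [10,12),[9,11); WM=11
i=11 t=8 v=9: DROP (t<11-1); WM=11
i=12 t=12 v=5: → [12,14),[11,13); WM=12; [10,12) fires=2
i=13 t=15 v=4: → [15,17),[14,16); WM=15; [11,13) fires=2 [12,14) fires=1

1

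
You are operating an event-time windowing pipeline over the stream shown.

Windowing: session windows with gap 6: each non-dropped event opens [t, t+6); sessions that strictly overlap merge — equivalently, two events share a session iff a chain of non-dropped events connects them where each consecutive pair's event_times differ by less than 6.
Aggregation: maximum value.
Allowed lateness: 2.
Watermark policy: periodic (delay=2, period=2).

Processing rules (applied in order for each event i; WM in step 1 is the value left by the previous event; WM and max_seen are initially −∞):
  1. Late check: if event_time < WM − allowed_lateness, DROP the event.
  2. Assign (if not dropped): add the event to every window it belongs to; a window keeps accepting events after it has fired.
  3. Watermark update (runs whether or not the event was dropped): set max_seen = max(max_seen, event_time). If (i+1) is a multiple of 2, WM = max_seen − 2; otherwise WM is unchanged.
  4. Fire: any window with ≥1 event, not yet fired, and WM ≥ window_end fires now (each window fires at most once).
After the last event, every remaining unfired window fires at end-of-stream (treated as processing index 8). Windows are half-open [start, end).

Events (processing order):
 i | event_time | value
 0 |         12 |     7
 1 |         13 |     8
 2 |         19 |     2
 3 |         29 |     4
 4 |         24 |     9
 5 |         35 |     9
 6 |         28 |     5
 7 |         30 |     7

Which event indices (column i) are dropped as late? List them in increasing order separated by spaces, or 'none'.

i=0 t=12 v=7: → [12,18); WM=−∞
i=1 t=13 v=8: → [12,19); WM=11
i=2 t=19 v=2: → [19,25); WM=11
i=3 t=29 v=4: → [29,35); WM=27
i=4 t=24 v=9: DROP (t<27-2); WM=27
i=5 t=35 v=9: → [35,41); WM=33
i=6 t=28 v=5: DROP (t<33-2); WM=33
i=7 t=30 v=7: DROP (t<33-2); WM=33

4 6 7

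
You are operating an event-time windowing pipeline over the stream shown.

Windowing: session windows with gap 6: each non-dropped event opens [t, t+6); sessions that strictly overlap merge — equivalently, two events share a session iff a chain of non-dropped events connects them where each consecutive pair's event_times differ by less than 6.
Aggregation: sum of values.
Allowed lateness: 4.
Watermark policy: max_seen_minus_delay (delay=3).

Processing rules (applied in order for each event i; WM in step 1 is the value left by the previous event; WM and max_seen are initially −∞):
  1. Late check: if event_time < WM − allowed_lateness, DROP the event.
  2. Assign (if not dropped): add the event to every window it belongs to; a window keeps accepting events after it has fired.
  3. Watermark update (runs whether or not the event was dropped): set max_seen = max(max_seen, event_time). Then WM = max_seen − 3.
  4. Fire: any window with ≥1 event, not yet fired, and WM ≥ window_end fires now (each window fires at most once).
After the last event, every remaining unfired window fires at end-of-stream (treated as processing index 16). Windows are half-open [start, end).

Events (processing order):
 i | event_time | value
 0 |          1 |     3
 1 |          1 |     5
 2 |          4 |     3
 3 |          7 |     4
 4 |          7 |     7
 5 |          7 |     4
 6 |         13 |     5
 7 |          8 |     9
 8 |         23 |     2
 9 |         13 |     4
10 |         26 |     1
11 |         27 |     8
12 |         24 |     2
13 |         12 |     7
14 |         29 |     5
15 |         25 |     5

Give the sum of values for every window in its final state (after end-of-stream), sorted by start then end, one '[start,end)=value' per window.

[1,19)=40 [23,35)=23

i=0 t=1 v=3: → [1,7); WM=-2
i=1 t=1 v=5: → [1,7); WM=-2
i=2 t=4 v=3: → [1,10); WM=1
i=3 t=7 v=4: → [1,13); WM=4
i=4 t=7 v=7: → [1,13); WM=4
i=5 t=7 v=4: → [1,13); WM=4
i=6 t=13 v=5: → [13,19); WM=10
i=7 t=8 v=9: → [1,19); WM=10
i=8 t=23 v=2: → [23,29); WM=20
i=9 t=13 v=4: DROP (t<20-4); WM=20
i=10 t=26 v=1: → [23,32); WM=23
i=11 t=27 v=8: → [23,33); WM=24
i=12 t=24 v=2: → [23,33); WM=24
i=13 t=12 v=7: DROP (t<24-4); WM=24
i=14 t=29 v=5: → [23,35); WM=26
i=15 t=25 v=5: → [23,35); WM=26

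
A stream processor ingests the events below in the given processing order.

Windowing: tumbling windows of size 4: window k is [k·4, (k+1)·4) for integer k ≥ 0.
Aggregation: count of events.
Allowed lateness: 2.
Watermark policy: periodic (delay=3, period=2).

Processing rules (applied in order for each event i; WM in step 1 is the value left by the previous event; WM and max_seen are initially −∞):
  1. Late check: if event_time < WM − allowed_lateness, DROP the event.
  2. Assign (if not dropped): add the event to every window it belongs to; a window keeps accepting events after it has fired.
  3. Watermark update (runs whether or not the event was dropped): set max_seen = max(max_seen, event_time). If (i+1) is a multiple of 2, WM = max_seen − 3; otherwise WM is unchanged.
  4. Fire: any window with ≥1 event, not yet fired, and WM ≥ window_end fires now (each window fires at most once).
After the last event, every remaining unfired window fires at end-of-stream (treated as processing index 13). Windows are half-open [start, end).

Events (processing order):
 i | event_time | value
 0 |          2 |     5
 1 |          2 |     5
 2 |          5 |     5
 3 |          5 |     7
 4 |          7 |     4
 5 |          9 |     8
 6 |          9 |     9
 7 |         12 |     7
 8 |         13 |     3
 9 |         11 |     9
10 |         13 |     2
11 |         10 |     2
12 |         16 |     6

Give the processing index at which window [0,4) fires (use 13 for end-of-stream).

5

i=0 t=2 v=5: → [0,4); WM=−∞
i=1 t=2 v=5: → [0,4); WM=-1
i=2 t=5 v=5: → [4,8); WM=-1
i=3 t=5 v=7: → [4,8); WM=2
i=4 t=7 v=4: → [4,8); WM=2
i=5 t=9 v=8: → [8,12); WM=6; [0,4) fires=2
i=6 t=9 v=9: → [8,12); WM=6
i=7 t=12 v=7: → [12,16); WM=9; [4,8) fires=3
i=8 t=13 v=3: → [12,16); WM=9
i=9 t=11 v=9: → [8,12); WM=10
i=10 t=13 v=2: → [12,16); WM=10
i=11 t=10 v=2: → [8,12); WM=10
i=12 t=16 v=6: → [16,20); WM=10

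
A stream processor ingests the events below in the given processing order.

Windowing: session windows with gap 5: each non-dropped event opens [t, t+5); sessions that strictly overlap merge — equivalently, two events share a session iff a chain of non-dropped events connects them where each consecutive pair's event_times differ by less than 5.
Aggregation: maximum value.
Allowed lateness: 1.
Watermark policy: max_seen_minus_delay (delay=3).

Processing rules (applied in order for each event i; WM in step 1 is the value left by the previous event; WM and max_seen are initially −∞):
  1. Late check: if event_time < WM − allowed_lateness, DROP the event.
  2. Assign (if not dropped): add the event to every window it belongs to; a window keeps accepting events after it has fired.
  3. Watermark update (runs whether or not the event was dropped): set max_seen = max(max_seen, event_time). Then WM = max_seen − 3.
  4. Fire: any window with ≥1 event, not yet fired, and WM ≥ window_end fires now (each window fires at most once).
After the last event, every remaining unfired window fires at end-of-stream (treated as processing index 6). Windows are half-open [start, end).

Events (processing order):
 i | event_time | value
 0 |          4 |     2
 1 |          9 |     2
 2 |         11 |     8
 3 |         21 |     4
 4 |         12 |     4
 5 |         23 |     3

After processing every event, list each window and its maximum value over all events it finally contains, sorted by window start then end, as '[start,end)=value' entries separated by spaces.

[4,9)=2 [9,16)=8 [21,28)=4

i=0 t=4 v=2: → [4,9); WM=1
i=1 t=9 v=2: → [9,14); WM=6
i=2 t=11 v=8: → [9,16); WM=8
i=3 t=21 v=4: → [21,26); WM=18
i=4 t=12 v=4: DROP (t<18-1); WM=18
i=5 t=23 v=3: → [21,28); WM=20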